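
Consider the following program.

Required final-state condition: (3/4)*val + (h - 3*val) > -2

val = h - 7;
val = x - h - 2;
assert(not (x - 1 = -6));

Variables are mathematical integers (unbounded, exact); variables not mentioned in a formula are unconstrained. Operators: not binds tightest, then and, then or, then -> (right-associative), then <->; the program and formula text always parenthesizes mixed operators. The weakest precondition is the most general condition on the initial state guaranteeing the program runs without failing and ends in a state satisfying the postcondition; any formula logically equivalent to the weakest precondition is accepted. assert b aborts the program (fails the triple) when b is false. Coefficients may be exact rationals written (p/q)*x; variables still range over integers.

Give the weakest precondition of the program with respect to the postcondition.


Working backward. After the program, the postcondition (3/4)*val + (h - 3*val) > -2 must hold; in canonical form it is h > (9/4)*val - 2.
Before assert not (x - 1 = -6): (not (x = -5)) and h > (9/4)*val - 2
Before val := x - h - 2: (not (x = -5)) and (13/4)*h > (9/4)*x - 13/2
Before val := h - 7: (not (x = -5)) and (13/4)*h > (9/4)*x - 13/2
Answer: WP = (not (x = -5)) and (13/4)*h > (9/4)*x - 13/2


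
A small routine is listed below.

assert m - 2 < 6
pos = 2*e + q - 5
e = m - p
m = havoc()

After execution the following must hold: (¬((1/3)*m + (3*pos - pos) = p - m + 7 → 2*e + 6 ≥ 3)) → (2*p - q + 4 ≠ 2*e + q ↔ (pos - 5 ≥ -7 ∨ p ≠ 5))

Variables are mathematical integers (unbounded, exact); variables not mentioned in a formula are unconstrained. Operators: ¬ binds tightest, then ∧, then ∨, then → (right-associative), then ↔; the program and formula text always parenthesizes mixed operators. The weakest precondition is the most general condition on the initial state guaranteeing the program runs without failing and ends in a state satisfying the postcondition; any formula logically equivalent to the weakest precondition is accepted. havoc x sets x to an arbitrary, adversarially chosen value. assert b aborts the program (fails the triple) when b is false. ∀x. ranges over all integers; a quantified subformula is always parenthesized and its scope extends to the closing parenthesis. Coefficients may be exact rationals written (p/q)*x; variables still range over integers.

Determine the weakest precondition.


Working backward. After the program, the postcondition (¬((1/3)*m + (3*pos - pos) = p - m + 7 → 2*e + 6 ≥ 3)) → (2*p - q + 4 ≠ 2*e + q ↔ (pos - 5 ≥ -7 ∨ p ≠ 5)) must hold; in canonical form it is (¬((4/3)*m + 2*pos = p + 7 → 2*e ≥ -3)) → (2*p ≠ 2*e + 2*q - 4 ↔ (pos ≥ -2 ∨ p ≠ 5)).
Before havoc m: ∀m_1. ((¬((4/3)*m_1 + 2*pos = p + 7 → 2*e ≥ -3)) → (2*p ≠ 2*e + 2*q - 4 ↔ (pos ≥ -2 ∨ p ≠ 5)))
Before e := m - p: ∀m_1. ((¬((4/3)*m_1 + 2*pos = p + 7 → 2*m ≥ 2*p - 3)) → (4*p ≠ 2*m + 2*q - 4 ↔ (pos ≥ -2 ∨ p ≠ 5)))
Before pos := 2*e + q - 5: ∀m_1. ((¬(4*e + (4/3)*m_1 + 2*q = p + 17 → 2*m ≥ 2*p - 3)) → (4*p ≠ 2*m + 2*q - 4 ↔ (2*e + q ≥ 3 ∨ p ≠ 5)))
Before assert m - 2 < 6: m < 8 ∧ (∀m_1. ((¬(4*e + (4/3)*m_1 + 2*q = p + 17 → 2*m ≥ 2*p - 3)) → (4*p ≠ 2*m + 2*q - 4 ↔ (2*e + q ≥ 3 ∨ p ≠ 5))))
Answer: WP = m < 8 ∧ (∀m_1. ((¬(4*e + (4/3)*m_1 + 2*q = p + 17 → 2*m ≥ 2*p - 3)) → (4*p ≠ 2*m + 2*q - 4 ↔ (2*e + q ≥ 3 ∨ p ≠ 5))))


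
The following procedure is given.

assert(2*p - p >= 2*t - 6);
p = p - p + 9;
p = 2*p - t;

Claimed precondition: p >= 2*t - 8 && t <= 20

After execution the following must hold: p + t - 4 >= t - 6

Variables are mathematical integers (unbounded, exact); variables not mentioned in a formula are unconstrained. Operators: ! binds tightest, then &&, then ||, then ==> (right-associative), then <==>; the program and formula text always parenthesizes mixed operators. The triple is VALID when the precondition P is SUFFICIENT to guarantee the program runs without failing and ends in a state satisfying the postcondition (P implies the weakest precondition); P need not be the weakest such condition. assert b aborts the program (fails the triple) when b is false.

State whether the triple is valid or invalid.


Working backward. After the program, the postcondition p + t - 4 >= t - 6 must hold; in canonical form it is p >= -2.
Before p := 2*p - t: 2*p >= t - 2
Before p := p - p + 9: t <= 20
Before assert 2*p - p >= 2*t - 6: p >= 2*t - 6 && t <= 20
The weakest precondition is p >= 2*t - 6 && t <= 20.
Check whether p >= 2*t - 8 && t <= 20 implies it.
Countermodel: at the initial state p = -7, t = 0, the precondition holds but the weakest precondition fails.
Answer: invalid


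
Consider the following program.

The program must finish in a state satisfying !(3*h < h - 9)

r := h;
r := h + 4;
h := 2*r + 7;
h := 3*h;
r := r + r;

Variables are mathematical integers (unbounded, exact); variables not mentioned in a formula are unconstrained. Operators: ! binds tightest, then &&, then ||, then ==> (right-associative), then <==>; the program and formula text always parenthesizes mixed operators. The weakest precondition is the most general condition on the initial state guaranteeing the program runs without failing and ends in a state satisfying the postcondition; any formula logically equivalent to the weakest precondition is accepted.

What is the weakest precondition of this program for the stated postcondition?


Working backward. After the program, the postcondition !(3*h < h - 9) must hold; in canonical form it is !(2*h < -9).
Before r := r + r: !(2*h < -9)
Before h := 3*h: !(6*h < -9)
Before h := 2*r + 7: !(12*r < -51)
Before r := h + 4: !(12*h < -99)
Before r := h: !(12*h < -99)
Answer: WP = !(12*h < -99)


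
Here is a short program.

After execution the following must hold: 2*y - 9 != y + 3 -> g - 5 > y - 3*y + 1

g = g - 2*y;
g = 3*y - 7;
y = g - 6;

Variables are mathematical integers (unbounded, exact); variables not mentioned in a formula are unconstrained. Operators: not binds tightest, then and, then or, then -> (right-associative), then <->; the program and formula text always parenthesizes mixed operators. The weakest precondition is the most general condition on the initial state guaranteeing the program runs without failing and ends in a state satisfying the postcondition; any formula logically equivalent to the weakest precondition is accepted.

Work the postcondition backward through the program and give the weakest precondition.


Working backward. After the program, the postcondition 2*y - 9 != y + 3 -> g - 5 > y - 3*y + 1 must hold; in canonical form it is y != 12 -> g + 2*y > 6.
Before y := g - 6: g != 18 -> 3*g > 18
Before g := 3*y - 7: 3*y != 25 -> 9*y > 39
Before g := g - 2*y: 3*y != 25 -> 9*y > 39
Answer: WP = 3*y != 25 -> 9*y > 39


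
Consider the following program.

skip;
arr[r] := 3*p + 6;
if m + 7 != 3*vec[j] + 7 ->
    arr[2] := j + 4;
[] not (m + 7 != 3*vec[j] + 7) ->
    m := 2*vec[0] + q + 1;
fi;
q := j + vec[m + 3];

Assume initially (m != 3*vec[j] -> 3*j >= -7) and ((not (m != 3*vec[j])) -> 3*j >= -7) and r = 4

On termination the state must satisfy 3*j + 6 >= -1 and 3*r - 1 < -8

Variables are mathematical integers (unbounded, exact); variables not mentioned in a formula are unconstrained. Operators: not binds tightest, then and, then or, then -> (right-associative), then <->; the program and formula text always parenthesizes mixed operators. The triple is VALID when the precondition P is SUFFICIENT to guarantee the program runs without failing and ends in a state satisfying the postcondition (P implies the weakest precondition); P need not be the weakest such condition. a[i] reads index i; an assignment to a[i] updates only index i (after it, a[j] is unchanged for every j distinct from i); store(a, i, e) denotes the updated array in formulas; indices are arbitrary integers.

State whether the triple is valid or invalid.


Working backward. After the program, the postcondition 3*j + 6 >= -1 and 3*r - 1 < -8 must hold; in canonical form it is 3*j >= -7 and 3*r < -7.
Before q := j + vec[m + 3]: 3*j >= -7 and 3*r < -7
Then branch requires 3*j >= -7 and 3*r < -7; else branch requires 3*j >= -7 and 3*r < -7.
Before the if: (m != 3*vec[j] -> (3*j >= -7 and 3*r < -7)) and ((not (m != 3*vec[j])) -> (3*j >= -7 and 3*r < -7))
Before arr[r] := 3*p + 6: (m != 3*vec[j] -> (3*j >= -7 and 3*r < -7)) and ((not (m != 3*vec[j])) -> (3*j >= -7 and 3*r < -7))
Before skip: (m != 3*vec[j] -> (3*j >= -7 and 3*r < -7)) and ((not (m != 3*vec[j])) -> (3*j >= -7 and 3*r < -7))
The weakest precondition is (m != 3*vec[j] -> (3*j >= -7 and 3*r < -7)) and ((not (m != 3*vec[j])) -> (3*j >= -7 and 3*r < -7)).
Check whether (m != 3*vec[j] -> 3*j >= -7) and ((not (m != 3*vec[j])) -> 3*j >= -7) and r = 4 implies it.
Countermodel: at the initial state j = -2, m = 1, r = 4, vec = {[-2] = 0, elsewhere 0}, the precondition holds but the weakest precondition fails.
Answer: invalid


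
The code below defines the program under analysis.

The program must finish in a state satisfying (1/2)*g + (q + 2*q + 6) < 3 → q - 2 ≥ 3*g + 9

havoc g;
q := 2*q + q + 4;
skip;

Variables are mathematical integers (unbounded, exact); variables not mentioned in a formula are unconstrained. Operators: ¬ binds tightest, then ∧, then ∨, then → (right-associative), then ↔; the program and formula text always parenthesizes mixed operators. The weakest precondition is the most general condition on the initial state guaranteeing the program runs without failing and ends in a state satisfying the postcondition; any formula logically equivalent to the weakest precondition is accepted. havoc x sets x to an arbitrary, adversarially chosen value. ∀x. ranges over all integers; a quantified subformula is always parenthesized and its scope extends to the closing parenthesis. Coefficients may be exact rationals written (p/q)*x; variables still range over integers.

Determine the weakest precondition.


Working backward. After the program, the postcondition (1/2)*g + (q + 2*q + 6) < 3 → q - 2 ≥ 3*g + 9 must hold; in canonical form it is (1/2)*g + 3*q < -3 → q ≥ 3*g + 11.
Before skip: (1/2)*g + 3*q < -3 → q ≥ 3*g + 11
Before q := 2*q + q + 4: (1/2)*g + 9*q < -15 → 3*q ≥ 3*g + 7
Before havoc g: ∀g_1. ((1/2)*g_1 + 9*q < -15 → 3*q ≥ 3*g_1 + 7)
Answer: WP = ∀g_1. ((1/2)*g_1 + 9*q < -15 → 3*q ≥ 3*g_1 + 7)


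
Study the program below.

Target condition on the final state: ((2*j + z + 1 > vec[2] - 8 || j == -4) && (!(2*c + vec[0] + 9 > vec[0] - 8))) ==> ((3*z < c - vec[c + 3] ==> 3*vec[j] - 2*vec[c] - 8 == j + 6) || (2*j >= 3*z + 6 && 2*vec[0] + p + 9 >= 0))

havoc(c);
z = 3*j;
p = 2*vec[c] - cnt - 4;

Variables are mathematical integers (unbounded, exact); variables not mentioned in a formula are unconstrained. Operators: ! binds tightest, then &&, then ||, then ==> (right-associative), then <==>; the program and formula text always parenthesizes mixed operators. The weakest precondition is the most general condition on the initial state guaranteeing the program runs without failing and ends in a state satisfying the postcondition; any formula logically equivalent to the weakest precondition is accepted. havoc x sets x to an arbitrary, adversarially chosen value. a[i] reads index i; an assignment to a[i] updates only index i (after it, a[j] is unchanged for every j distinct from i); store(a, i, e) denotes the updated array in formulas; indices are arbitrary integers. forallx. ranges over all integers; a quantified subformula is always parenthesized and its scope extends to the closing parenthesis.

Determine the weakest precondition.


Working backward. After the program, the postcondition ((2*j + z + 1 > vec[2] - 8 || j == -4) && (!(2*c + vec[0] + 9 > vec[0] - 8))) ==> ((3*z < c - vec[c + 3] ==> 3*vec[j] - 2*vec[c] - 8 == j + 6) || (2*j >= 3*z + 6 && 2*vec[0] + p + 9 >= 0)) must hold; in canonical form it is ((2*j + z > vec[2] - 9 || j == -4) && (!(2*c > -17))) ==> ((vec[c + 3] + 3*z < c ==> 3*vec[j] == 2*vec[c] + j + 14) || (2*j >= 3*z + 6 && 2*vec[0] + p >= -9)).
Before p := 2*vec[c] - cnt - 4: ((2*j + z > vec[2] - 9 || j == -4) && (!(2*c > -17))) ==> ((vec[c + 3] + 3*z < c ==> 3*vec[j] == 2*vec[c] + j + 14) || (2*j >= 3*z + 6 && 2*vec[0] + 2*vec[c] >= cnt - 5))
Before z := 3*j: ((5*j > vec[2] - 9 || j == -4) && (!(2*c > -17))) ==> ((vec[c + 3] + 9*j < c ==> 3*vec[j] == 2*vec[c] + j + 14) || (7*j <= -6 && 2*vec[0] + 2*vec[c] >= cnt - 5))
Before havoc c: forall c_1. (((5*j > vec[2] - 9 || j == -4) && (!(2*c_1 > -17))) ==> ((vec[c_1 + 3] + 9*j < c_1 ==> 3*vec[j] == 2*vec[c_1] + j + 14) || (7*j <= -6 && 2*vec[0] + 2*vec[c_1] >= cnt - 5)))
Answer: WP = forall c_1. (((5*j > vec[2] - 9 || j == -4) && (!(2*c_1 > -17))) ==> ((vec[c_1 + 3] + 9*j < c_1 ==> 3*vec[j] == 2*vec[c_1] + j + 14) || (7*j <= -6 && 2*vec[0] + 2*vec[c_1] >= cnt - 5)))


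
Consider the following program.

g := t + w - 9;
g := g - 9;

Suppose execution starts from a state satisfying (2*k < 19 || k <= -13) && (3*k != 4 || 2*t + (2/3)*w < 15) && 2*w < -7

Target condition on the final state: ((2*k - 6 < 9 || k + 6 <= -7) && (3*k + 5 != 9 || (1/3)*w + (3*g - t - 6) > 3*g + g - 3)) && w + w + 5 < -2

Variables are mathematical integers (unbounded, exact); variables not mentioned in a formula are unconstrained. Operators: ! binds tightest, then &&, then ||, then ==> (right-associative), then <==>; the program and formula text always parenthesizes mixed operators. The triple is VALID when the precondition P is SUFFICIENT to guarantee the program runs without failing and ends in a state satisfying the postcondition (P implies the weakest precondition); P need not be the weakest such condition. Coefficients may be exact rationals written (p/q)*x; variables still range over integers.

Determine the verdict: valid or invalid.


Working backward. After the program, the postcondition ((2*k - 6 < 9 || k + 6 <= -7) && (3*k + 5 != 9 || (1/3)*w + (3*g - t - 6) > 3*g + g - 3)) && w + w + 5 < -2 must hold; in canonical form it is (2*k < 15 || k <= -13) && (3*k != 4 || (1/3)*w > g + t + 3) && 2*w < -7.
Before g := g - 9: (2*k < 15 || k <= -13) && (3*k != 4 || (1/3)*w > g + t - 6) && 2*w < -7
Before g := t + w - 9: (2*k < 15 || k <= -13) && (3*k != 4 || 2*t + (2/3)*w < 15) && 2*w < -7
The weakest precondition is (2*k < 15 || k <= -13) && (3*k != 4 || 2*t + (2/3)*w < 15) && 2*w < -7.
Check whether (2*k < 19 || k <= -13) && (3*k != 4 || 2*t + (2/3)*w < 15) && 2*w < -7 implies it.
Countermodel: at the initial state k = 8, t = 0, w = -4, the precondition holds but the weakest precondition fails.
Answer: invalid


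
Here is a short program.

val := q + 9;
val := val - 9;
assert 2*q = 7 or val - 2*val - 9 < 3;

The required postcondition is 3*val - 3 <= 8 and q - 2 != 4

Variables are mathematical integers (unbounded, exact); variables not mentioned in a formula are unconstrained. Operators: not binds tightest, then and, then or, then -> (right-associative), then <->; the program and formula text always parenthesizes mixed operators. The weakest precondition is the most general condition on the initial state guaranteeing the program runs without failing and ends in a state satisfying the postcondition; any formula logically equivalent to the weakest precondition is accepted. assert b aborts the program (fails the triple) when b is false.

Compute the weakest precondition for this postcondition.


Working backward. After the program, the postcondition 3*val - 3 <= 8 and q - 2 != 4 must hold; in canonical form it is 3*val <= 11 and q != 6.
Before assert 2*q = 7 or val - 2*val - 9 < 3: (2*q = 7 or val > -12) and 3*val <= 11 and q != 6
Before val := val - 9: (2*q = 7 or val > -3) and 3*val <= 38 and q != 6
Before val := q + 9: (2*q = 7 or q > -12) and 3*q <= 11 and q != 6
Answer: WP = (2*q = 7 or q > -12) and 3*q <= 11 and q != 6


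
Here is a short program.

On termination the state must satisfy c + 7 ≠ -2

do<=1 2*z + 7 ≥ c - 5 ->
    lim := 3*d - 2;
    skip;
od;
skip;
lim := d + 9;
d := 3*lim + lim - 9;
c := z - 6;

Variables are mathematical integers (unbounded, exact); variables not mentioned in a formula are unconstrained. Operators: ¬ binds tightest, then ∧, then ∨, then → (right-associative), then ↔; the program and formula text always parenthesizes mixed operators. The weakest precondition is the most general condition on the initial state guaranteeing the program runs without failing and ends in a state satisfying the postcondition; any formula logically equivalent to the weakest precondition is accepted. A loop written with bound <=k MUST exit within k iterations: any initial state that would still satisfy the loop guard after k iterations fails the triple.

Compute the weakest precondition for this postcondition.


Working backward. After the program, the postcondition c + 7 ≠ -2 must hold; in canonical form it is c ≠ -9.
Before c := z - 6: z ≠ -3
Before d := 3*lim + lim - 9: z ≠ -3
Before lim := d + 9: z ≠ -3
Before skip: z ≠ -3
Before the loop (bound <=1), unroll the exhaustion recursion (WP_0 = exit-now case; WP_j = one more guarded iteration, up to j = 1):
  WP_0: (¬(2*z ≥ c - 12)) ∧ z ≠ -3
  WP_1: (2*z ≥ c - 12 → ((¬(2*z ≥ c - 12)) ∧ z ≠ -3)) ∧ ((¬(2*z ≥ c - 12)) → z ≠ -3)
So before the loop: (2*z ≥ c - 12 → ((¬(2*z ≥ c - 12)) ∧ z ≠ -3)) ∧ ((¬(2*z ≥ c - 12)) → z ≠ -3)
Answer: WP = (2*z ≥ c - 12 → ((¬(2*z ≥ c - 12)) ∧ z ≠ -3)) ∧ ((¬(2*z ≥ c - 12)) → z ≠ -3)


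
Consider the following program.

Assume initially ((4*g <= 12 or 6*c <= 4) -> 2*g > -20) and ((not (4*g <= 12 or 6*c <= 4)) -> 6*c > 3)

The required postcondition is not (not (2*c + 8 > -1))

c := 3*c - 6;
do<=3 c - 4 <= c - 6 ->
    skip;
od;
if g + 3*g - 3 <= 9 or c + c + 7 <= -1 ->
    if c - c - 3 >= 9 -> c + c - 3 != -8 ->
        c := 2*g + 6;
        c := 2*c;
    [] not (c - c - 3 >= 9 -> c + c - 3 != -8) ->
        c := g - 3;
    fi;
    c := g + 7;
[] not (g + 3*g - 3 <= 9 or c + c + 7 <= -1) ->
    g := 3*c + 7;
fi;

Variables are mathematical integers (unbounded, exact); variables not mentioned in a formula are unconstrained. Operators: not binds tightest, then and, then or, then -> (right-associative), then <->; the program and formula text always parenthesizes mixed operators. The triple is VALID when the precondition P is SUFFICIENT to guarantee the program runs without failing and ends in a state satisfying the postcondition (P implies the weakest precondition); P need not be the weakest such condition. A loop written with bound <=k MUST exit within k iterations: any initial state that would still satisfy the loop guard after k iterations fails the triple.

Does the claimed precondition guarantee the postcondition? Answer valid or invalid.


Working backward. After the program, the postcondition not (not (2*c + 8 > -1)) must hold; in canonical form it is 2*c > -9.
Then branch requires 2*g > -23; else branch requires 2*c > -9.
Before the if: ((4*g <= 12 or 2*c <= -8) -> 2*g > -23) and ((not (4*g <= 12 or 2*c <= -8)) -> 2*c > -9)
Before the loop (bound <=3), unroll the exhaustion recursion (WP_0 = exit-now case; WP_j = one more guarded iteration, up to j = 3):
  WP_0: ((4*g <= 12 or 2*c <= -8) -> 2*g > -23) and ((not (4*g <= 12 or 2*c <= -8)) -> 2*c > -9)
  WP_1: ((4*g <= 12 or 2*c <= -8) -> 2*g > -23) and ((not (4*g <= 12 or 2*c <= -8)) -> 2*c > -9)
  WP_2: ((4*g <= 12 or 2*c <= -8) -> 2*g > -23) and ((not (4*g <= 12 or 2*c <= -8)) -> 2*c > -9)
  WP_3: ((4*g <= 12 or 2*c <= -8) -> 2*g > -23) and ((not (4*g <= 12 or 2*c <= -8)) -> 2*c > -9)
So before the loop: ((4*g <= 12 or 2*c <= -8) -> 2*g > -23) and ((not (4*g <= 12 or 2*c <= -8)) -> 2*c > -9)
Before c := 3*c - 6: ((4*g <= 12 or 6*c <= 4) -> 2*g > -23) and ((not (4*g <= 12 or 6*c <= 4)) -> 6*c > 3)
The weakest precondition is ((4*g <= 12 or 6*c <= 4) -> 2*g > -23) and ((not (4*g <= 12 or 6*c <= 4)) -> 6*c > 3).
Check whether ((4*g <= 12 or 6*c <= 4) -> 2*g > -20) and ((not (4*g <= 12 or 6*c <= 4)) -> 6*c > 3) implies it.
Every state satisfying the precondition satisfies the weakest precondition: the implication holds.
Answer: valid


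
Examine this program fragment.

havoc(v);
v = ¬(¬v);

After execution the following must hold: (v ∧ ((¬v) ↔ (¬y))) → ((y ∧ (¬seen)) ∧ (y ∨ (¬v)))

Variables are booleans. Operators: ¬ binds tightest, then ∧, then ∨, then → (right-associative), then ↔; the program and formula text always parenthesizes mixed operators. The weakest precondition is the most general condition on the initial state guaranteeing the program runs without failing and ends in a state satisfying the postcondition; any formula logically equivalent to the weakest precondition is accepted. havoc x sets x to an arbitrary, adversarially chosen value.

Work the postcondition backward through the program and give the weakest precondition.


Working backward. After the program, the postcondition (v ∧ ((¬v) ↔ (¬y))) → ((y ∧ (¬seen)) ∧ (y ∨ (¬v))) must hold; in canonical form it is (v ∧ ((¬v) ↔ (¬y))) → (y ∧ (¬seen) ∧ (y ∨ (¬v))).
Before v := ¬(¬v): (v ∧ ((¬v) ↔ (¬y))) → (y ∧ (¬seen) ∧ (y ∨ (¬v)))
Before havoc v: y → (y ∧ (¬seen))
Answer: WP = y → (y ∧ (¬seen))


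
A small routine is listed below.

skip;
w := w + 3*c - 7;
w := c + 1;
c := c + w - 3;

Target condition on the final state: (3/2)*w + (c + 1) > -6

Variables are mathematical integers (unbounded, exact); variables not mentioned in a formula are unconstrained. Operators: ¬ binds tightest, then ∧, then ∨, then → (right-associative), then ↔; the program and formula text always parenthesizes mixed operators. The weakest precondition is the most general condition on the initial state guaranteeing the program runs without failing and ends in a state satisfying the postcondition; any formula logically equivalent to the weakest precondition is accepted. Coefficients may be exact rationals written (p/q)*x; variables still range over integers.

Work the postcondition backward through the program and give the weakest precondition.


Working backward. After the program, the postcondition (3/2)*w + (c + 1) > -6 must hold; in canonical form it is c + (3/2)*w > -7.
Before c := c + w - 3: c + (5/2)*w > -4
Before w := c + 1: (7/2)*c > -13/2
Before w := w + 3*c - 7: (7/2)*c > -13/2
Before skip: (7/2)*c > -13/2
Answer: WP = (7/2)*c > -13/2


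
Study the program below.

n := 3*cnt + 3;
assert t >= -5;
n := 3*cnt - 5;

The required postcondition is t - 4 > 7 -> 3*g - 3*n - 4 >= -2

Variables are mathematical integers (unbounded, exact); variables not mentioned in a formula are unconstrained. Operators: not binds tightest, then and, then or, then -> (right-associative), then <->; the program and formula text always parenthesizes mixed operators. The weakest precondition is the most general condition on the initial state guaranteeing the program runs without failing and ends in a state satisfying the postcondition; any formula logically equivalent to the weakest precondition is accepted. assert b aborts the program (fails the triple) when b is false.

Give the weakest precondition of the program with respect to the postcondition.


Working backward. After the program, the postcondition t - 4 > 7 -> 3*g - 3*n - 4 >= -2 must hold; in canonical form it is t > 11 -> 3*g >= 3*n + 2.
Before n := 3*cnt - 5: t > 11 -> 3*g >= 9*cnt - 13
Before assert t >= -5: t >= -5 and (t > 11 -> 3*g >= 9*cnt - 13)
Before n := 3*cnt + 3: t >= -5 and (t > 11 -> 3*g >= 9*cnt - 13)
Answer: WP = t >= -5 and (t > 11 -> 3*g >= 9*cnt - 13)


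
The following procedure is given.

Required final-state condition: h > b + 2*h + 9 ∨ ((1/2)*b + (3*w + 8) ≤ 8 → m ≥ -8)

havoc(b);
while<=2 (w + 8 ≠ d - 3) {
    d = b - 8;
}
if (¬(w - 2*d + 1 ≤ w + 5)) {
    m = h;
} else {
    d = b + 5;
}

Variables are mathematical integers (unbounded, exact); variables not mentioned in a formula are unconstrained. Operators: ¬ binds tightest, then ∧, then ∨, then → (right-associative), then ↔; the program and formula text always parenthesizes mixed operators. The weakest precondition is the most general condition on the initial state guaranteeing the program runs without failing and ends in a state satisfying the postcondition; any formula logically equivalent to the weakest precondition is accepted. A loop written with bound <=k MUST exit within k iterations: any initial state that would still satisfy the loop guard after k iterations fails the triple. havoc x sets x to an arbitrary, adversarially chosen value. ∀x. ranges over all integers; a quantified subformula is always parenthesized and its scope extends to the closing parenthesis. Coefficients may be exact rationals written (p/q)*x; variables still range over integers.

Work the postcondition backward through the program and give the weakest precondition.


Working backward. After the program, the postcondition h > b + 2*h + 9 ∨ ((1/2)*b + (3*w + 8) ≤ 8 → m ≥ -8) must hold; in canonical form it is b + h < -9 ∨ ((1/2)*b + 3*w ≤ 0 → m ≥ -8).
Then branch requires b + h < -9 ∨ ((1/2)*b + 3*w ≤ 0 → h ≥ -8); else branch requires b + h < -9 ∨ ((1/2)*b + 3*w ≤ 0 → m ≥ -8).
Before the if: ((¬(2*d ≥ -4)) → (b + h < -9 ∨ ((1/2)*b + 3*w ≤ 0 → h ≥ -8))) ∧ (2*d ≥ -4 → (b + h < -9 ∨ ((1/2)*b + 3*w ≤ 0 → m ≥ -8)))
Before the loop (bound <=2), unroll the exhaustion recursion (WP_0 = exit-now case; WP_j = one more guarded iteration, up to j = 2):
  WP_0: (¬(w ≠ d - 11)) ∧ ((¬(2*d ≥ -4)) → (b + h < -9 ∨ ((1/2)*b + 3*w ≤ 0 → h ≥ -8))) ∧ (2*d ≥ -4 → (b + h < -9 ∨ ((1/2)*b + 3*w ≤ 0 → m ≥ -8)))
  WP_1: (w ≠ d - 11 → ((¬(w ≠ b - 19)) ∧ ((¬(2*b ≥ 12)) → (b + h < -9 ∨ ((1/2)*b + 3*w ≤ 0 → h ≥ -8))) ∧ (2*b ≥ 12 → (b + h < -9 ∨ ((1/2)*b + 3*w ≤ 0 → m ≥ -8))))) ∧ ((¬(w ≠ d - 11)) → (((¬(2*d ≥ -4)) → (b + h < -9 ∨ ((1/2)*b + 3*w ≤ 0 → h ≥ -8))) ∧ (2*d ≥ -4 → (b + h < -9 ∨ ((1/2)*b + 3*w ≤ 0 → m ≥ -8)))))
  WP_2: (w ≠ d - 11 → ((w ≠ b - 19 → ((¬(w ≠ b - 19)) ∧ ((¬(2*b ≥ 12)) → (b + h < -9 ∨ ((1/2)*b + 3*w ≤ 0 → h ≥ -8))) ∧ (2*b ≥ 12 → (b + h < -9 ∨ ((1/2)*b + 3*w ≤ 0 → m ≥ -8))))) ∧ ((¬(w ≠ b - 19)) → (((¬(2*b ≥ 12)) → (b + h < -9 ∨ ((1/2)*b + 3*w ≤ 0 → h ≥ -8))) ∧ (2*b ≥ 12 → (b + h < -9 ∨ ((1/2)*b + 3*w ≤ 0 → m ≥ -8))))))) ∧ ((¬(w ≠ d - 11)) → (((¬(2*d ≥ -4)) → (b + h < -9 ∨ ((1/2)*b + 3*w ≤ 0 → h ≥ -8))) ∧ (2*d ≥ -4 → (b + h < -9 ∨ ((1/2)*b + 3*w ≤ 0 → m ≥ -8)))))
So before the loop: (w ≠ d - 11 → ((w ≠ b - 19 → ((¬(w ≠ b - 19)) ∧ ((¬(2*b ≥ 12)) → (b + h < -9 ∨ ((1/2)*b + 3*w ≤ 0 → h ≥ -8))) ∧ (2*b ≥ 12 → (b + h < -9 ∨ ((1/2)*b + 3*w ≤ 0 → m ≥ -8))))) ∧ ((¬(w ≠ b - 19)) → (((¬(2*b ≥ 12)) → (b + h < -9 ∨ ((1/2)*b + 3*w ≤ 0 → h ≥ -8))) ∧ (2*b ≥ 12 → (b + h < -9 ∨ ((1/2)*b + 3*w ≤ 0 → m ≥ -8))))))) ∧ ((¬(w ≠ d - 11)) → (((¬(2*d ≥ -4)) → (b + h < -9 ∨ ((1/2)*b + 3*w ≤ 0 → h ≥ -8))) ∧ (2*d ≥ -4 → (b + h < -9 ∨ ((1/2)*b + 3*w ≤ 0 → m ≥ -8)))))
Before havoc b: ∀b_1. ((w ≠ d - 11 → ((w ≠ b_1 - 19 → ((¬(w ≠ b_1 - 19)) ∧ ((¬(2*b_1 ≥ 12)) → (b_1 + h < -9 ∨ ((1/2)*b_1 + 3*w ≤ 0 → h ≥ -8))) ∧ (2*b_1 ≥ 12 → (b_1 + h < -9 ∨ ((1/2)*b_1 + 3*w ≤ 0 → m ≥ -8))))) ∧ ((¬(w ≠ b_1 - 19)) → (((¬(2*b_1 ≥ 12)) → (b_1 + h < -9 ∨ ((1/2)*b_1 + 3*w ≤ 0 → h ≥ -8))) ∧ (2*b_1 ≥ 12 → (b_1 + h < -9 ∨ ((1/2)*b_1 + 3*w ≤ 0 → m ≥ -8))))))) ∧ ((¬(w ≠ d - 11)) → (((¬(2*d ≥ -4)) → (b_1 + h < -9 ∨ ((1/2)*b_1 + 3*w ≤ 0 → h ≥ -8))) ∧ (2*d ≥ -4 → (b_1 + h < -9 ∨ ((1/2)*b_1 + 3*w ≤ 0 → m ≥ -8))))))
Answer: WP = ∀b_1. ((w ≠ d - 11 → ((w ≠ b_1 - 19 → ((¬(w ≠ b_1 - 19)) ∧ ((¬(2*b_1 ≥ 12)) → (b_1 + h < -9 ∨ ((1/2)*b_1 + 3*w ≤ 0 → h ≥ -8))) ∧ (2*b_1 ≥ 12 → (b_1 + h < -9 ∨ ((1/2)*b_1 + 3*w ≤ 0 → m ≥ -8))))) ∧ ((¬(w ≠ b_1 - 19)) → (((¬(2*b_1 ≥ 12)) → (b_1 + h < -9 ∨ ((1/2)*b_1 + 3*w ≤ 0 → h ≥ -8))) ∧ (2*b_1 ≥ 12 → (b_1 + h < -9 ∨ ((1/2)*b_1 + 3*w ≤ 0 → m ≥ -8))))))) ∧ ((¬(w ≠ d - 11)) → (((¬(2*d ≥ -4)) → (b_1 + h < -9 ∨ ((1/2)*b_1 + 3*w ≤ 0 → h ≥ -8))) ∧ (2*d ≥ -4 → (b_1 + h < -9 ∨ ((1/2)*b_1 + 3*w ≤ 0 → m ≥ -8))))))


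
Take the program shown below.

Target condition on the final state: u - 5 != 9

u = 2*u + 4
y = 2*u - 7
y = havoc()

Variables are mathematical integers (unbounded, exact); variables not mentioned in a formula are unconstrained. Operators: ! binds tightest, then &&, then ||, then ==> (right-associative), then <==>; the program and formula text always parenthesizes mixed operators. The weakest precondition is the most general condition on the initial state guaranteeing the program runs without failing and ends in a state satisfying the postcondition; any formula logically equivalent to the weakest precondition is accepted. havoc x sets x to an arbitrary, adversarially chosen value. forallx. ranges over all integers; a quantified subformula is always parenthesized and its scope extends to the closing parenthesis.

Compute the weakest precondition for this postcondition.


Working backward. After the program, the postcondition u - 5 != 9 must hold; in canonical form it is u != 14.
Before havoc y: u != 14
Before y := 2*u - 7: u != 14
Before u := 2*u + 4: 2*u != 10
Answer: WP = 2*u != 10


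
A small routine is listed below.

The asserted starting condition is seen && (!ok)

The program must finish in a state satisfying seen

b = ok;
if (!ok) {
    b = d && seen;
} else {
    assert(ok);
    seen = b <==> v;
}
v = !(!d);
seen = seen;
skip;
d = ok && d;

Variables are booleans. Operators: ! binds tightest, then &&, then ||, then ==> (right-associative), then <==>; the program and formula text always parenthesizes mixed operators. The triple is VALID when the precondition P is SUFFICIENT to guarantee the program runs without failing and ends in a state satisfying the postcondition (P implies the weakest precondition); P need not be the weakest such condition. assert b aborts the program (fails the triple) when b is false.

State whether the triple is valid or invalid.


Working backward. After the program, seen must hold.
Before d := ok && d: seen
Before skip: seen
Before seen := seen: seen
Before v := !(!d): seen
Then branch requires seen; else branch requires ok && (b <==> v).
Before the if: ((!ok) ==> seen) && (ok ==> (ok && (b <==> v)))
Before b := ok: ((!ok) ==> seen) && (ok ==> (ok && (ok <==> v)))
The weakest precondition is ((!ok) ==> seen) && (ok ==> (ok && (ok <==> v))).
Check whether seen && (!ok) implies it.
Every state satisfying the precondition satisfies the weakest precondition: the implication holds.
Answer: valid


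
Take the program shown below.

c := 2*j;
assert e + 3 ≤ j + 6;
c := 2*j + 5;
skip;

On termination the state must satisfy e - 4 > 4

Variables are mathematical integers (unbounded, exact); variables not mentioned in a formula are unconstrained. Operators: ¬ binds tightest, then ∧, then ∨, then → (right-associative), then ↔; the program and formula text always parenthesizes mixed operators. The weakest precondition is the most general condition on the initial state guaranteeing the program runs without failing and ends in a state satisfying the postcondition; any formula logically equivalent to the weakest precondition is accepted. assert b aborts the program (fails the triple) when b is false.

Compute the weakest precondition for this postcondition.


Working backward. After the program, the postcondition e - 4 > 4 must hold; in canonical form it is e > 8.
Before skip: e > 8
Before c := 2*j + 5: e > 8
Before assert e + 3 ≤ j + 6: e ≤ j + 3 ∧ e > 8
Before c := 2*j: e ≤ j + 3 ∧ e > 8
Answer: WP = e ≤ j + 3 ∧ e > 8


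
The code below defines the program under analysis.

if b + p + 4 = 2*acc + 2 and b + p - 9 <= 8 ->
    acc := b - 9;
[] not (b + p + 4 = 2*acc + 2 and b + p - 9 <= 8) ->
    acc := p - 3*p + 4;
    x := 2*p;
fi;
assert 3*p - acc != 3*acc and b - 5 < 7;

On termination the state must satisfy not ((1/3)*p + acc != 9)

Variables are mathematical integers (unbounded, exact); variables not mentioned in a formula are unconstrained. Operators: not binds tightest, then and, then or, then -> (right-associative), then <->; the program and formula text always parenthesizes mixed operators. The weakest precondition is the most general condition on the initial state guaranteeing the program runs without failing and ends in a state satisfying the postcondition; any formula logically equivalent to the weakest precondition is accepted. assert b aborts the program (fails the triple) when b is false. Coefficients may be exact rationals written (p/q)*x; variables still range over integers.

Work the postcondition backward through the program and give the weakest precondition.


Working backward. After the program, the postcondition not ((1/3)*p + acc != 9) must hold; in canonical form it is not (acc + (1/3)*p != 9).
Before assert 3*p - acc != 3*acc and b - 5 < 7: 3*p != 4*acc and b < 12 and (not (acc + (1/3)*p != 9))
Then branch requires 3*p != 4*b - 36 and b < 12 and (not (b + (1/3)*p != 18)); else branch requires 11*p != 16 and b < 12 and (not ((5/3)*p != -5)).
Before the if: ((b + p = 2*acc - 2 and b + p <= 17) -> (3*p != 4*b - 36 and b < 12 and (not (b + (1/3)*p != 18)))) and ((not (b + p = 2*acc - 2 and b + p <= 17)) -> (11*p != 16 and b < 12 and (not ((5/3)*p != -5))))
Answer: WP = ((b + p = 2*acc - 2 and b + p <= 17) -> (3*p != 4*b - 36 and b < 12 and (not (b + (1/3)*p != 18)))) and ((not (b + p = 2*acc - 2 and b + p <= 17)) -> (11*p != 16 and b < 12 and (not ((5/3)*p != -5))))


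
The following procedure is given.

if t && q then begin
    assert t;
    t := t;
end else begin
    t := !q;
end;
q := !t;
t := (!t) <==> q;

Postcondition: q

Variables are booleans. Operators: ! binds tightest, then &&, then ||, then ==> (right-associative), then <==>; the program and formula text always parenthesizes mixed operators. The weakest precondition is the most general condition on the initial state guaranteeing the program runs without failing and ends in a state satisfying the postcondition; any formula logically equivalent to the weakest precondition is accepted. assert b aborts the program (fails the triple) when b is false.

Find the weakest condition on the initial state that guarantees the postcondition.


Working backward. After the program, q must hold.
Before t := (!t) <==> q: q
Before q := !t: !t
Then branch requires false; else branch requires q.
Before the if: (!(t && q)) && ((!(t && q)) ==> q)
Answer: WP = (!(t && q)) && ((!(t && q)) ==> q)


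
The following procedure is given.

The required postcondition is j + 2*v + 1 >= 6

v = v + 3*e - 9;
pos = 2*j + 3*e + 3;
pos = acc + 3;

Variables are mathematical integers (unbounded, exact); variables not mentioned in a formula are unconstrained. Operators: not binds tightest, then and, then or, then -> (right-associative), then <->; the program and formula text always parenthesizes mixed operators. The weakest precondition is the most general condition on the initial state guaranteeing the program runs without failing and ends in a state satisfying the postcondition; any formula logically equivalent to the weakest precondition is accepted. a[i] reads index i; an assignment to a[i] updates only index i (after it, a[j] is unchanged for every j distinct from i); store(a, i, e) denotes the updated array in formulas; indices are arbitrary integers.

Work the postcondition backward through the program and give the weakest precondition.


Working backward. After the program, the postcondition j + 2*v + 1 >= 6 must hold; in canonical form it is j + 2*v >= 5.
Before pos := acc + 3: j + 2*v >= 5
Before pos := 2*j + 3*e + 3: j + 2*v >= 5
Before v := v + 3*e - 9: 6*e + j + 2*v >= 23
Answer: WP = 6*e + j + 2*v >= 23


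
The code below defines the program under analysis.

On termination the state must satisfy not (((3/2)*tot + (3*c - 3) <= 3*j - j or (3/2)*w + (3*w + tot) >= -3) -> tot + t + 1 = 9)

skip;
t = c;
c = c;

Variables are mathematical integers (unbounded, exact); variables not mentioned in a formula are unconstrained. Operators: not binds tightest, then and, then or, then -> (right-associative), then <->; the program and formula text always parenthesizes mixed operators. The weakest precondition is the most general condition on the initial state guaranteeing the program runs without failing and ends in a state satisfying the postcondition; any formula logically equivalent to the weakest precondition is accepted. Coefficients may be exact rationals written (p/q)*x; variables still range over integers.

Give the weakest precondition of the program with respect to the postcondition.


Working backward. After the program, the postcondition not (((3/2)*tot + (3*c - 3) <= 3*j - j or (3/2)*w + (3*w + tot) >= -3) -> tot + t + 1 = 9) must hold; in canonical form it is not ((3*c + (3/2)*tot <= 2*j + 3 or tot + (9/2)*w >= -3) -> t + tot = 8).
Before c := c: not ((3*c + (3/2)*tot <= 2*j + 3 or tot + (9/2)*w >= -3) -> t + tot = 8)
Before t := c: not ((3*c + (3/2)*tot <= 2*j + 3 or tot + (9/2)*w >= -3) -> c + tot = 8)
Before skip: not ((3*c + (3/2)*tot <= 2*j + 3 or tot + (9/2)*w >= -3) -> c + tot = 8)
Answer: WP = not ((3*c + (3/2)*tot <= 2*j + 3 or tot + (9/2)*w >= -3) -> c + tot = 8)


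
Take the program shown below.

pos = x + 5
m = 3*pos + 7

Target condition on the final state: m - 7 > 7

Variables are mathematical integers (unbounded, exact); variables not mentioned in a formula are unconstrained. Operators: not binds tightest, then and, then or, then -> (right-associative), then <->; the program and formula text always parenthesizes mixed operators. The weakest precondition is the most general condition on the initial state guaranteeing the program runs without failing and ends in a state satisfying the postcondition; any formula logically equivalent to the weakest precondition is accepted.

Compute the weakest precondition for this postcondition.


Working backward. After the program, the postcondition m - 7 > 7 must hold; in canonical form it is m > 14.
Before m := 3*pos + 7: 3*pos > 7
Before pos := x + 5: 3*x > -8
Answer: WP = 3*x > -8


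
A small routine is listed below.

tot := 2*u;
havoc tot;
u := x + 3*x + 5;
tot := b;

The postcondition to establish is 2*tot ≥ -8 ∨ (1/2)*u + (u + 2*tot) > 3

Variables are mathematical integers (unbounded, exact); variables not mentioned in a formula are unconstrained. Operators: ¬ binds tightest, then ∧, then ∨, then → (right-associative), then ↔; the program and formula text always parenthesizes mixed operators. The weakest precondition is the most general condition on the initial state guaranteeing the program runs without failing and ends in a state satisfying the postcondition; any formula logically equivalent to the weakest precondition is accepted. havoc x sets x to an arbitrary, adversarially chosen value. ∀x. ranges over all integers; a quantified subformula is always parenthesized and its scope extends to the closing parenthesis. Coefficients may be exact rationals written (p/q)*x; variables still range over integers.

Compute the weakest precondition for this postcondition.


Working backward. After the program, the postcondition 2*tot ≥ -8 ∨ (1/2)*u + (u + 2*tot) > 3 must hold; in canonical form it is 2*tot ≥ -8 ∨ 2*tot + (3/2)*u > 3.
Before tot := b: 2*b ≥ -8 ∨ 2*b + (3/2)*u > 3
Before u := x + 3*x + 5: 2*b ≥ -8 ∨ 2*b + 6*x > -9/2
Before havoc tot: 2*b ≥ -8 ∨ 2*b + 6*x > -9/2
Before tot := 2*u: 2*b ≥ -8 ∨ 2*b + 6*x > -9/2
Answer: WP = 2*b ≥ -8 ∨ 2*b + 6*x > -9/2


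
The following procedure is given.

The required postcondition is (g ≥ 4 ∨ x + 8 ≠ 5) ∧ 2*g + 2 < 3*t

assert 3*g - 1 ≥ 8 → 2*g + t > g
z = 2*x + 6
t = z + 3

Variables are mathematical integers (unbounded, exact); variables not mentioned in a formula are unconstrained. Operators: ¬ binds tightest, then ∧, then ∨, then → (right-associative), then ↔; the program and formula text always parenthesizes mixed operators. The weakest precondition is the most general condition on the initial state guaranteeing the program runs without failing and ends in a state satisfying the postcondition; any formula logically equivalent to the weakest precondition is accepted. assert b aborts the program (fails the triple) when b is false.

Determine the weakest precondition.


Working backward. After the program, the postcondition (g ≥ 4 ∨ x + 8 ≠ 5) ∧ 2*g + 2 < 3*t must hold; in canonical form it is (g ≥ 4 ∨ x ≠ -3) ∧ 2*g < 3*t - 2.
Before t := z + 3: (g ≥ 4 ∨ x ≠ -3) ∧ 2*g < 3*z + 7
Before z := 2*x + 6: (g ≥ 4 ∨ x ≠ -3) ∧ 2*g < 6*x + 25
Before assert 3*g - 1 ≥ 8 → 2*g + t > g: (3*g ≥ 9 → g + t > 0) ∧ (g ≥ 4 ∨ x ≠ -3) ∧ 2*g < 6*x + 25
Answer: WP = (3*g ≥ 9 → g + t > 0) ∧ (g ≥ 4 ∨ x ≠ -3) ∧ 2*g < 6*x + 25
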